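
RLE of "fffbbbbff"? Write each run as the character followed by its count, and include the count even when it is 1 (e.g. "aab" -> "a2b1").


String: "fffbbbbff"
Scanning for consecutive runs:
  'f' x 3
  'b' x 4
  'f' x 2
RLE = "f3b4f2"


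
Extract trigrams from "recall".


Word: "recall" (length 6)
Number of trigrams = 6 - 3 + 1 = 4
  Position 0: "rec"
  Position 1: "eca"
  Position 2: "cal"
  Position 3: "all"
Trigrams = "rec", "eca", "cal", "all"


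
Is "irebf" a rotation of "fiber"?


Word: "fiber", Candidate: "irebf"
Method: check if candidate is substring of word+word
"fiberfiber" contains "irebf"? No
Is rotation = No


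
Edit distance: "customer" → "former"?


Word 1: "customer" (length 8)
Word 2: "former" (length 6)
One optimal edit sequence (insert/delete/substitute each cost 1):
  1. delete 'c'  (+1)
  2. delete 'u'  (+1)
  3. substitute 's' -> 'f'  (+1)
  4. substitute 't' -> 'o'  (+1)
  5. substitute 'o' -> 'r'  (+1)
  6. keep 'm'
  7. keep 'e'
  8. keep 'r'
Total edit operations: 5
Edit distance = 5


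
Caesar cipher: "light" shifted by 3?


Word: "light"
Shift: 3
Each letter → (letter + shift) mod 26:
  'l' (11) + 3 = 14 → 'o'
  'i' (8) + 3 = 11 → 'l'
  'g' (6) + 3 = 9 → 'j'
  'h' (7) + 3 = 10 → 'k'
  't' (19) + 3 = 22 → 'w'
Result = "oljkw"


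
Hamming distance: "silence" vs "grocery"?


Comparing character by character (same length = 7):
  Pos 0: 's' vs 'g' !=
  Pos 1: 'i' vs 'r' !=
  Pos 2: 'l' vs 'o' !=
  Pos 3: 'e' vs 'c' !=
  Pos 4: 'n' vs 'e' !=
  Pos 5: 'c' vs 'r' !=
  Pos 6: 'e' vs 'y' !=
Hamming distance = 7


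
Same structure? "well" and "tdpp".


Pattern of "well": [0, 1, 2, 2]
Pattern of "tdpp": [0, 1, 2, 2]
Patterns match
Same pattern = Yes


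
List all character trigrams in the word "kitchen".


Word: "kitchen" (length 7)
Number of trigrams = 7 - 3 + 1 = 5
  Position 0: "kit"
  Position 1: "itc"
  Position 2: "tch"
  Position 3: "che"
  Position 4: "hen"
Trigrams = "kit", "itc", "tch", "che", "hen"


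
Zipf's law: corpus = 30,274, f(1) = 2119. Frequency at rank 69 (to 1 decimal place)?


Zipf's law: f(r) = f(1) / r
f(1) = 2119
f(69) = 2119 / 69
= 30.7 occurrences


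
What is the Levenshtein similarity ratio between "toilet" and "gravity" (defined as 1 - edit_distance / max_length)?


Word 1: "toilet" (length 6)
Word 2: "gravity" (length 7)
One optimal edit sequence:
  1. substitute 't' -> 'g'  (+1)
  2. substitute 'o' -> 'r'  (+1)
  3. substitute 'i' -> 'a'  (+1)
  4. substitute 'l' -> 'v'  (+1)
  5. substitute 'e' -> 'i'  (+1)
  6. keep 't'
  7. insert 'y'  (+1)
Edit distance = 6
Max length = max(6, 7) = 7
Similarity = 1 - 6/7
= 0.1429


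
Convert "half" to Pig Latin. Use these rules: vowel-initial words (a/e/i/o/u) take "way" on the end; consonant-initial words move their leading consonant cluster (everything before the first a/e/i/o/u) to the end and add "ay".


Word: "half"
Starts with consonant(s) → move to end, add 'ay'
Consonant cluster: "h"
Pig Latin = "alfhay"


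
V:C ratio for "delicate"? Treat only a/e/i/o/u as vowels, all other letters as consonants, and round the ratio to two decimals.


Word: "delicate"
Vowels (a,e,i,o,u): 4
Consonants: 4
Ratio = 4/4
= 1.00


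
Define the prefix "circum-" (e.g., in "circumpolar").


Prefix: circum-
Example: circumpolar (circum- + polar)
Meaning = around


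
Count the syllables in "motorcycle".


Word: "motorcycle"
Syllable breakdown: mo · tor · cy · cle
Counting: 4 parts
= 4 syllables


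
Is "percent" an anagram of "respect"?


Word 1: "respect" → sorted: ceeprst
Word 2: "percent" → sorted: ceenprt
Same letters? ceeprst != ceenprt
Anagram = No


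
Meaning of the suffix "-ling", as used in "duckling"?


Suffix: -ling
Example: duckling = duck + -ling
Meaning = small / young


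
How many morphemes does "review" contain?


Word: "review"
Morphemes: re- + view
Each morpheme carries meaning
= 2 morphemes


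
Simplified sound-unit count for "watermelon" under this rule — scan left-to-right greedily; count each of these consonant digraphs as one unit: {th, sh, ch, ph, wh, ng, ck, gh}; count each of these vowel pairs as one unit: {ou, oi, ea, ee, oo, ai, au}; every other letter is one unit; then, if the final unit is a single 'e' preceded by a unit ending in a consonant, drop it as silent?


Word: "watermelon" (10 letters)
Left-to-right scan:
  [1] 'w' (letter)
  [2] 'a' (letter)
  [3] 't' (letter)
  [4] 'e' (letter)
  [5] 'r' (letter)
  [6] 'm' (letter)
  [7] 'e' (letter)
  [8] 'l' (letter)
  [9] 'o' (letter)
  [10] 'n' (letter)
Units from scan: 10
Sound units = 10 units


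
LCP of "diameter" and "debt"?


Word 1: "diameter"
Word 2: "debt"
Comparing from start:
  Pos 0: 'd' == 'd'
  Pos 1: 'i' != 'e' (stop)
LCP = "d" (length 1)


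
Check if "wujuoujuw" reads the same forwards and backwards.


Word: "wujuoujuw"
Reversed: "wujuoujuw"
Forward == Backward? wujuoujuw == wujuoujuw
Palindrome = Yes


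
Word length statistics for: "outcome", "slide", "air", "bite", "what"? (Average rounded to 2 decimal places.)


Lengths: "outcome"=7, "slide"=5, "air"=3, "bite"=4, "what"=4
Sum = 23, Count = 5
Average = 23/5 = 4.60
= avg=4.60, min=3, max=7


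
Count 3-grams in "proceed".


Word: "proceed" (length 7)
Number of 3-grams = length - 3 + 1 = 7 - 3 + 1
= 5


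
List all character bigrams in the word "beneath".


Word: "beneath" (length 7)
Number of bigrams = 7 - 2 + 1 = 6
  Position 0: "be"
  Position 1: "en"
  Position 2: "ne"
  Position 3: "ea"
  Position 4: "at"
  Position 5: "th"
Bigrams = "be", "en", "ne", "ea", "at", "th"


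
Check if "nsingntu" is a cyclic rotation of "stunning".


Word: "stunning", Candidate: "nsingntu"
Method: check if candidate is substring of word+word
"stunningstunning" contains "nsingntu"? No
Is rotation = No


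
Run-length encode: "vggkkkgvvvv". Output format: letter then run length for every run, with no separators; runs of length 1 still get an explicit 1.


String: "vggkkkgvvvv"
Scanning for consecutive runs:
  'v' x 1
  'g' x 2
  'k' x 3
  'g' x 1
  'v' x 4
RLE = "v1g2k3g1v4"


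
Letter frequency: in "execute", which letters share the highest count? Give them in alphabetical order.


Word: "execute"
Letter counts:
  'c': 1
  'e': 3
  't': 1
  'u': 1
  'x': 1
Maximum count = 3
Most frequent = 'e' (3 times each)


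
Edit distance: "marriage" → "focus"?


Word 1: "marriage" (length 8)
Word 2: "focus" (length 5)
One optimal edit sequence (insert/delete/substitute each cost 1):
  1. delete 'm'  (+1)
  2. delete 'a'  (+1)
  3. delete 'r'  (+1)
  4. substitute 'r' -> 'f'  (+1)
  5. substitute 'i' -> 'o'  (+1)
  6. substitute 'a' -> 'c'  (+1)
  7. substitute 'g' -> 'u'  (+1)
  8. substitute 'e' -> 's'  (+1)
Total edit operations: 8
Edit distance = 8


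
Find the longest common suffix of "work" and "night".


Word 1: "work"
Word 2: "night"
Comparing from end:
  Pos -1: 'k' != 't' (stop)
LCS = "" (length 0)


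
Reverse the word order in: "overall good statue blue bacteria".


Original: "overall good statue blue bacteria"
Words (1..n): overall | good | statue | blue | bacteria
Reversed (n..1): bacteria | blue | statue | good | overall
Result = "bacteria blue statue good overall"


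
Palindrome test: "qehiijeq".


Word: "qehiijeq"
Reversed: "qejiiheq"
Forward == Backward? qehiijeq != qejiiheq
Palindrome = No


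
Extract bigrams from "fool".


Word: "fool" (length 4)
Number of bigrams = 4 - 2 + 1 = 3
  Position 0: "fo"
  Position 1: "oo"
  Position 2: "ol"
Bigrams = "fo", "oo", "ol"


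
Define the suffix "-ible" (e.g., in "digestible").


Suffix: -ible
Example: digestible = digest + -ible
Meaning = capable of


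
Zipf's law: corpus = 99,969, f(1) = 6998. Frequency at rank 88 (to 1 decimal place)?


Zipf's law: f(r) = f(1) / r
f(1) = 6998
f(88) = 6998 / 88
= 79.5 occurrences


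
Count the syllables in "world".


Word: "world"
Syllable breakdown: world
Counting: 1 part
= 1 syllable


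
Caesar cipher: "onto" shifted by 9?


Word: "onto"
Shift: 9
Each letter → (letter + shift) mod 26:
  'o' (14) + 9 = 23 → 'x'
  'n' (13) + 9 = 22 → 'w'
  't' (19) + 9 = 2 → 'c'
  'o' (14) + 9 = 23 → 'x'
Result = "xwcx"


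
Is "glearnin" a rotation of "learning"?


Word: "learning", Candidate: "glearnin"
Method: check if candidate is substring of word+word
"learninglearning" contains "glearnin"? Yes
Is rotation = Yes


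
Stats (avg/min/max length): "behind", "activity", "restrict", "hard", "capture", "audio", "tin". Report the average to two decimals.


Lengths: "behind"=6, "activity"=8, "restrict"=8, "hard"=4, "capture"=7, "audio"=5, "tin"=3
Sum = 41, Count = 7
Average = 41/7 = 5.86
= avg=5.86, min=3, max=8


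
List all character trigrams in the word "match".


Word: "match" (length 5)
Number of trigrams = 5 - 3 + 1 = 3
  Position 0: "mat"
  Position 1: "atc"
  Position 2: "tch"
Trigrams = "mat", "atc", "tch"


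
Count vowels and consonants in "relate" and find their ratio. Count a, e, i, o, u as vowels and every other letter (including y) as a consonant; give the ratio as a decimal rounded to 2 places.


Word: "relate"
Vowels (a,e,i,o,u): 3
Consonants: 3
Ratio = 3/3
= 1.00


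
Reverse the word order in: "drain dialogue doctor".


Original: "drain dialogue doctor"
Words (1..n): drain | dialogue | doctor
Reversed (n..1): doctor | dialogue | drain
Result = "doctor dialogue drain"


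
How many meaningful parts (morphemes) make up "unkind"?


Word: "unkind"
Morphemes: un- | kind
Each morpheme carries meaning
= 2 morphemes


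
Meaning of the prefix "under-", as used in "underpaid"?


Prefix: under-
Example: underpaid = under- + paid
Meaning = insufficient


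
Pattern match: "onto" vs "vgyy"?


Pattern of "onto": [0, 1, 2, 0]
Pattern of "vgyy": [0, 1, 2, 2]
Patterns do not match
Same pattern = No


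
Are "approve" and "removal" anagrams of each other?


Word 1: "approve" → sorted: aeopprv
Word 2: "removal" → sorted: aelmorv
Same letters? aeopprv != aelmorv
Anagram = No


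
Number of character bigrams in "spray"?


Word: "spray" (length 5)
Number of 2-grams = length - 2 + 1 = 5 - 2 + 1
= 4


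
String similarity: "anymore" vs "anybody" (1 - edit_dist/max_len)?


Word 1: "anymore" (length 7)
Word 2: "anybody" (length 7)
One optimal edit sequence:
  1. keep 'a'
  2. keep 'n'
  3. keep 'y'
  4. substitute 'm' -> 'b'  (+1)
  5. keep 'o'
  6. substitute 'r' -> 'd'  (+1)
  7. substitute 'e' -> 'y'  (+1)
Edit distance = 3
Max length = max(7, 7) = 7
Similarity = 1 - 3/7
= 0.5714


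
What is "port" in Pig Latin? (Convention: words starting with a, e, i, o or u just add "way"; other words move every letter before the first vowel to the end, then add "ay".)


Word: "port"
Starts with consonant(s) → move to end, add 'ay'
Consonant cluster: "p"
Pig Latin = "ortpay"


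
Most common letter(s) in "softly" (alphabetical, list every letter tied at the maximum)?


Word: "softly"
Letter counts:
  'f': 1
  'l': 1
  'o': 1
  's': 1
  't': 1
  'y': 1
Maximum count = 1
Most frequent = 'f', 'l', 'o', 's', 't', 'y' (1 time each)


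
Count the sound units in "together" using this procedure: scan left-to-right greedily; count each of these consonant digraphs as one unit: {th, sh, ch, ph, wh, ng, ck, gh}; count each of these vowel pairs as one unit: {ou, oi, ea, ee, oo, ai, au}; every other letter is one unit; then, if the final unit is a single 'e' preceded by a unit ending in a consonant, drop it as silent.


Word: "together" (8 letters)
Left-to-right scan:
  (1) 't' (letter)
  (2) 'o' (letter)
  (3) 'g' (letter)
  (4) 'e' (letter)
  (5) 'th' (digraph)
  (6) 'e' (letter)
  (7) 'r' (letter)
Units from scan: 7
Sound units = 7 units


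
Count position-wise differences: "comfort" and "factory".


Comparing character by character (same length = 7):
  Pos 0: 'c' vs 'f' !=
  Pos 1: 'o' vs 'a' !=
  Pos 2: 'm' vs 'c' !=
  Pos 3: 'f' vs 't' !=
  Pos 4: 'o' vs 'o' =
  Pos 5: 'r' vs 'r' =
  Pos 6: 't' vs 'y' !=
Hamming distance = 5


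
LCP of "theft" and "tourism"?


Word 1: "theft"
Word 2: "tourism"
Comparing from start:
  Pos 0: 't' == 't'
  Pos 1: 'h' != 'o' (stop)
LCP = "t" (length 1)


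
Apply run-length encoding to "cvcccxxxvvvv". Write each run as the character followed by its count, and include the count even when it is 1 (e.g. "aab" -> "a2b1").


String: "cvcccxxxvvvv"
Scanning for consecutive runs:
  'c' x 1
  'v' x 1
  'c' x 3
  'x' x 3
  'v' x 4
RLE = "c1v1c3x3v4"


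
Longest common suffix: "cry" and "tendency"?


Word 1: "cry"
Word 2: "tendency"
Comparing from end:
  Pos -1: 'y' == 'y'
  Pos -2: 'r' != 'c' (stop)
LCS = "y" (length 1)


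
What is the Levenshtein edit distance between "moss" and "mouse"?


Word 1: "moss" (length 4)
Word 2: "mouse" (length 5)
One optimal edit sequence (insert/delete/substitute each cost 1):
  1. keep 'm'
  2. keep 'o'
  3. insert 'u'  (+1)
  4. keep 's'
  5. substitute 's' -> 'e'  (+1)
Total edit operations: 2
Edit distance = 2


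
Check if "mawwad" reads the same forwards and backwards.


Word: "mawwad"
Reversed: "dawwam"
Forward == Backward? mawwad != dawwam
Palindrome = No


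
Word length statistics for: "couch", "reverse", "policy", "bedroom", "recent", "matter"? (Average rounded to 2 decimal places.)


Lengths: "couch"=5, "reverse"=7, "policy"=6, "bedroom"=7, "recent"=6, "matter"=6
Sum = 37, Count = 6
Average = 37/6 = 6.17
= avg=6.17, min=5, max=7


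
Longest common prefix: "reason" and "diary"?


Word 1: "reason"
Word 2: "diary"
Comparing from start:
  Pos 0: 'r' != 'd' (stop)
LCP = "" (length 0)


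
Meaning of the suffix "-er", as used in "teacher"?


Suffix: -er
As in: teacher -> teach + -er
Meaning = one who / more


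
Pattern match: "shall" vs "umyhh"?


Pattern of "shall": [0, 1, 2, 3, 3]
Pattern of "umyhh": [0, 1, 2, 3, 3]
Patterns match
Same pattern = Yes


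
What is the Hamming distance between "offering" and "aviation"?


Comparing character by character (same length = 8):
  Pos 0: 'o' vs 'a' !=
  Pos 1: 'f' vs 'v' !=
  Pos 2: 'f' vs 'i' !=
  Pos 3: 'e' vs 'a' !=
  Pos 4: 'r' vs 't' !=
  Pos 5: 'i' vs 'i' =
  Pos 6: 'n' vs 'o' !=
  Pos 7: 'g' vs 'n' !=
Hamming distance = 7


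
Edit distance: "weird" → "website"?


Word 1: "weird" (length 5)
Word 2: "website" (length 7)
One optimal edit sequence (insert/delete/substitute each cost 1):
  1. keep 'w'
  2. keep 'e'
  3. insert 'b'  (+1)
  4. insert 's'  (+1)
  5. keep 'i'
  6. substitute 'r' -> 't'  (+1)
  7. substitute 'd' -> 'e'  (+1)
Total edit operations: 4
Edit distance = 4


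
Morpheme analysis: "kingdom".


Word: "kingdom"
Morphemes: king + -dom
Each morpheme carries meaning
= 2 morphemes


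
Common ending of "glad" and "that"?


Word 1: "glad"
Word 2: "that"
Comparing from end:
  Pos -1: 'd' != 't' (stop)
LCS = "" (length 0)


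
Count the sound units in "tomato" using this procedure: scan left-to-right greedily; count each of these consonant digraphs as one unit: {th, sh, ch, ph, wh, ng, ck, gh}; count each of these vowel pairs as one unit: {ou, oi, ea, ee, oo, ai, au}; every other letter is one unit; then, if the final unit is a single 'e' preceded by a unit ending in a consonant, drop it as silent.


Word: "tomato" (6 letters)
Left-to-right scan:
  (1) 't' (letter)
  (2) 'o' (letter)
  (3) 'm' (letter)
  (4) 'a' (letter)
  (5) 't' (letter)
  (6) 'o' (letter)
Units from scan: 6
Sound units = 6 units


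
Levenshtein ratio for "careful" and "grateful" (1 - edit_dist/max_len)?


Word 1: "careful" (length 7)
Word 2: "grateful" (length 8)
One optimal edit sequence:
  1. insert 'g'  (+1)
  2. substitute 'c' -> 'r'  (+1)
  3. keep 'a'
  4. substitute 'r' -> 't'  (+1)
  5. keep 'e'
  6. keep 'f'
  7. keep 'u'
  8. keep 'l'
Edit distance = 3
Max length = max(7, 8) = 8
Similarity = 1 - 3/8
= 0.6250


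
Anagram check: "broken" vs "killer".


Word 1: "broken" → sorted: beknor
Word 2: "killer" → sorted: eikllr
Same letters? beknor != eikllr
Anagram = No


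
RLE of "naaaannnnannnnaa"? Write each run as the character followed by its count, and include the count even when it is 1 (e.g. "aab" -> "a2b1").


String: "naaaannnnannnnaa"
Scanning for consecutive runs:
  'n' x 1
  'a' x 4
  'n' x 4
  'a' x 1
  'n' x 4
  'a' x 2
RLE = "n1a4n4a1n4a2"


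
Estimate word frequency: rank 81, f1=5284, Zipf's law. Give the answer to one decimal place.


Zipf's law: f(r) = f(1) / r
f(1) = 5284
f(81) = 5284 / 81
= 65.2 occurrences


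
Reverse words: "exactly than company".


Original: "exactly than company"
Words (1..n): exactly | than | company
Reversed (n..1): company | than | exactly
Result = "company than exactly"


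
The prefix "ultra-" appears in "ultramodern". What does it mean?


Prefix: ultra-
Example: ultramodern (ultra- + modern)
Meaning = beyond


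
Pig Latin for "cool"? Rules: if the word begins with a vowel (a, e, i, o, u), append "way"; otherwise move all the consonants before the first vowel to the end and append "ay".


Word: "cool"
Starts with consonant(s) → move to end, add 'ay'
Consonant cluster: "c"
Pig Latin = "oolcay"


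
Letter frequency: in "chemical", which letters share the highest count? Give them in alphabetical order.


Word: "chemical"
Letter counts:
  'a': 1
  'c': 2
  'e': 1
  'h': 1
  'i': 1
  'l': 1
  'm': 1
Maximum count = 2
Most frequent = 'c' (2 times each)


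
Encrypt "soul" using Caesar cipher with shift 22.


Word: "soul"
Shift: 22
Each letter → (letter + shift) mod 26:
  's' (18) + 22 = 14 → 'o'
  'o' (14) + 22 = 10 → 'k'
  'u' (20) + 22 = 16 → 'q'
  'l' (11) + 22 = 7 → 'h'
Result = "okqh"


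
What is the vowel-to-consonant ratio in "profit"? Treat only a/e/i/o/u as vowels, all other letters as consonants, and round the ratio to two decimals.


Word: "profit"
Vowels (a,e,i,o,u): 2
Consonants: 4
Ratio = 2/4
= 0.50


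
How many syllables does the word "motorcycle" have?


Word: "motorcycle"
Syllable breakdown: mo-tor-cy-cle
Counting: 4 parts
= 4 syllables


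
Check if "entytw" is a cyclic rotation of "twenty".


Word: "twenty", Candidate: "entytw"
Method: check if candidate is substring of word+word
"twentytwenty" contains "entytw"? Yes
Is rotation = Yes


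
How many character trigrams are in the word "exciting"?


Word: "exciting" (length 8)
Number of 3-grams = length - 3 + 1 = 8 - 3 + 1
= 6


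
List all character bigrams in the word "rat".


Word: "rat" (length 3)
Number of bigrams = 3 - 2 + 1 = 2
  Position 0: "ra"
  Position 1: "at"
Bigrams = "ra", "at"


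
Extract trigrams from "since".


Word: "since" (length 5)
Number of trigrams = 5 - 3 + 1 = 3
  Position 0: "sin"
  Position 1: "inc"
  Position 2: "nce"
Trigrams = "sin", "inc", "nce"


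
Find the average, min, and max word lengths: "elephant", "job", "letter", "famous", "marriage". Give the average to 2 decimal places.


Lengths: "elephant"=8, "job"=3, "letter"=6, "famous"=6, "marriage"=8
Sum = 31, Count = 5
Average = 31/5 = 6.20
= avg=6.20, min=3, max=8


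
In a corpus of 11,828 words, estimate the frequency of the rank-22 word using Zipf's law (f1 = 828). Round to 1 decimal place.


Zipf's law: f(r) = f(1) / r
f(1) = 828
f(22) = 828 / 22
= 37.6 occurrences


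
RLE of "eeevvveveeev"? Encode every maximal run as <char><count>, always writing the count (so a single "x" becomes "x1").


String: "eeevvveveeev"
Scanning for consecutive runs:
  'e' x 3
  'v' x 3
  'e' x 1
  'v' x 1
  'e' x 3
  'v' x 1
RLE = "e3v3e1v1e3v1"


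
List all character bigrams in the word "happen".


Word: "happen" (length 6)
Number of bigrams = 6 - 2 + 1 = 5
  Position 0: "ha"
  Position 1: "ap"
  Position 2: "pp"
  Position 3: "pe"
  Position 4: "en"
Bigrams = "ha", "ap", "pp", "pe", "en"


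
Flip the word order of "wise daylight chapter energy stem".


Original: "wise daylight chapter energy stem"
Words (1..n): wise | daylight | chapter | energy | stem
Reversed (n..1): stem | energy | chapter | daylight | wise
Result = "stem energy chapter daylight wise"


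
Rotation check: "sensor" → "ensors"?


Word: "sensor", Candidate: "ensors"
Method: check if candidate is substring of word+word
"sensorsensor" contains "ensors"? Yes
Is rotation = Yes


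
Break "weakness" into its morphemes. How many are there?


Word: "weakness"
Morphemes: weak | -ness
Each morpheme carries meaning
= 2 morphemes


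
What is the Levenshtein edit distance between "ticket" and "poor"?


Word 1: "ticket" (length 6)
Word 2: "poor" (length 4)
One optimal edit sequence (insert/delete/substitute each cost 1):
  1. delete 't'  (+1)
  2. delete 'i'  (+1)
  3. substitute 'c' -> 'p'  (+1)
  4. substitute 'k' -> 'o'  (+1)
  5. substitute 'e' -> 'o'  (+1)
  6. substitute 't' -> 'r'  (+1)
Total edit operations: 6
Edit distance = 6


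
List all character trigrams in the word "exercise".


Word: "exercise" (length 8)
Number of trigrams = 8 - 3 + 1 = 6
  Position 0: "exe"
  Position 1: "xer"
  Position 2: "erc"
  Position 3: "rci"
  Position 4: "cis"
  Position 5: "ise"
Trigrams = "exe", "xer", "erc", "rci", "cis", "ise"


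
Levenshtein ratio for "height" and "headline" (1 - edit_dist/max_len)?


Word 1: "height" (length 6)
Word 2: "headline" (length 8)
One optimal edit sequence:
  1. keep 'h'
  2. keep 'e'
  3. insert 'a'  (+1)
  4. insert 'd'  (+1)
  5. substitute 'i' -> 'l'  (+1)
  6. substitute 'g' -> 'i'  (+1)
  7. substitute 'h' -> 'n'  (+1)
  8. substitute 't' -> 'e'  (+1)
Edit distance = 6
Max length = max(6, 8) = 8
Similarity = 1 - 6/8
= 0.2500


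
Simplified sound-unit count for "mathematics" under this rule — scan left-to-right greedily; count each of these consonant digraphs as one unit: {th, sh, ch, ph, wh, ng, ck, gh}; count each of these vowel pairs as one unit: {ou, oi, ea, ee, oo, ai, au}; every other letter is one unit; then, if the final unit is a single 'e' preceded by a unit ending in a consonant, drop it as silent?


Word: "mathematics" (11 letters)
Left-to-right scan:
  (1) 'm' (letter)
  (2) 'a' (letter)
  (3) 'th' (digraph)
  (4) 'e' (letter)
  (5) 'm' (letter)
  (6) 'a' (letter)
  (7) 't' (letter)
  (8) 'i' (letter)
  (9) 'c' (letter)
  (10) 's' (letter)
Units from scan: 10
Sound units = 10 units


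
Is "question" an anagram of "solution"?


Word 1: "solution" → sorted: ilnoostu
Word 2: "question" → sorted: einoqstu
Same letters? ilnoostu != einoqstu
Anagram = No


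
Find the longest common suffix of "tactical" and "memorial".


Word 1: "tactical"
Word 2: "memorial"
Comparing from end:
  Pos -1: 'l' == 'l'
  Pos -2: 'a' == 'a'
  Pos -3: 'c' != 'i' (stop)
LCS = "al" (length 2)


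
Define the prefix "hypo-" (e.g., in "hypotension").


Prefix: hypo-
Example: hypotension = hypo- + tension
Meaning = under / below normal


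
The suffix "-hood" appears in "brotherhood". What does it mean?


Suffix: -hood
As in: brotherhood -> brother + -hood
Meaning = state / condition


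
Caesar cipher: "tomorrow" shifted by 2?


Word: "tomorrow"
Shift: 2
Each letter → (letter + shift) mod 26:
  't' (19) + 2 = 21 → 'v'
  'o' (14) + 2 = 16 → 'q'
  'm' (12) + 2 = 14 → 'o'
  'o' (14) + 2 = 16 → 'q'
  'r' (17) + 2 = 19 → 't'
  'r' (17) + 2 = 19 → 't'
  'o' (14) + 2 = 16 → 'q'
  'w' (22) + 2 = 24 → 'y'
Result = "vqoqttqy"


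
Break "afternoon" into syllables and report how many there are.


Word: "afternoon"
Syllable breakdown: af / ter / noon
Counting: 3 parts
= 3 syllables


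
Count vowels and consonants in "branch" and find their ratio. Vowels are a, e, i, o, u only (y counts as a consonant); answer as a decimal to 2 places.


Word: "branch"
Vowels (a,e,i,o,u): 1
Consonants: 5
Ratio = 1/5
= 0.20


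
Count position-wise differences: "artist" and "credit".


Comparing character by character (same length = 6):
  Pos 0: 'a' vs 'c' !=
  Pos 1: 'r' vs 'r' =
  Pos 2: 't' vs 'e' !=
  Pos 3: 'i' vs 'd' !=
  Pos 4: 's' vs 'i' !=
  Pos 5: 't' vs 't' =
Hamming distance = 4


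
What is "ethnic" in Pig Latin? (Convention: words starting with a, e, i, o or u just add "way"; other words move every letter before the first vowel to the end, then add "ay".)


Word: "ethnic"
Starts with vowel → add 'way'
Pig Latin = "ethnicway"


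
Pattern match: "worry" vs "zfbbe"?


Pattern of "worry": [0, 1, 2, 2, 3]
Pattern of "zfbbe": [0, 1, 2, 2, 3]
Patterns match
Same pattern = Yes


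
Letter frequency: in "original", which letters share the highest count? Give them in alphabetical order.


Word: "original"
Letter counts:
  'a': 1
  'g': 1
  'i': 2
  'l': 1
  'n': 1
  'o': 1
  'r': 1
Maximum count = 2
Most frequent = 'i' (2 times each)


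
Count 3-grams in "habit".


Word: "habit" (length 5)
Number of 3-grams = length - 3 + 1 = 5 - 3 + 1
= 3


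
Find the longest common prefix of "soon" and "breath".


Word 1: "soon"
Word 2: "breath"
Comparing from start:
  Pos 0: 's' != 'b' (stop)
LCP = "" (length 0)


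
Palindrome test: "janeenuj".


Word: "janeenuj"
Reversed: "juneenaj"
Forward == Backward? janeenuj != juneenaj
Palindrome = No


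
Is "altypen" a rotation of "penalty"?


Word: "penalty", Candidate: "altypen"
Method: check if candidate is substring of word+word
"penaltypenalty" contains "altypen"? Yes
Is rotation = Yes


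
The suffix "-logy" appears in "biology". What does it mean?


Suffix: -logy
Example: biology = bio- + -logy
Meaning = study of


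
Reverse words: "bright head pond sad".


Original: "bright head pond sad"
Words (1..n): bright | head | pond | sad
Reversed (n..1): sad | pond | head | bright
Result = "sad pond head bright"


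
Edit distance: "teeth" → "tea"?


Word 1: "teeth" (length 5)
Word 2: "tea" (length 3)
One optimal edit sequence (insert/delete/substitute each cost 1):
  1. keep 't'
  2. delete 'e'  (+1)
  3. keep 'e'
  4. delete 't'  (+1)
  5. substitute 'h' -> 'a'  (+1)
Total edit operations: 3
Edit distance = 3


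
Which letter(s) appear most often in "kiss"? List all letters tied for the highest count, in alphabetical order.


Word: "kiss"
Letter counts:
  'i': 1
  'k': 1
  's': 2
Maximum count = 2
Most frequent = 's' (2 times each)


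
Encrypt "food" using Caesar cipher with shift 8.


Word: "food"
Shift: 8
Each letter → (letter + shift) mod 26:
  'f' (5) + 8 = 13 → 'n'
  'o' (14) + 8 = 22 → 'w'
  'o' (14) + 8 = 22 → 'w'
  'd' (3) + 8 = 11 → 'l'
Result = "nwwl"


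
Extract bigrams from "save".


Word: "save" (length 4)
Number of bigrams = 4 - 2 + 1 = 3
  Position 0: "sa"
  Position 1: "av"
  Position 2: "ve"
Bigrams = "sa", "av", "ve"


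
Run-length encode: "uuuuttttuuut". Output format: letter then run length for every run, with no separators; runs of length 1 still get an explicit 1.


String: "uuuuttttuuut"
Scanning for consecutive runs:
  'u' x 4
  't' x 4
  'u' x 3
  't' x 1
RLE = "u4t4u3t1"


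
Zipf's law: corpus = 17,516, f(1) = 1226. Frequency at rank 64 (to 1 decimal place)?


Zipf's law: f(r) = f(1) / r
f(1) = 1226
f(64) = 1226 / 64
= 19.2 occurrences


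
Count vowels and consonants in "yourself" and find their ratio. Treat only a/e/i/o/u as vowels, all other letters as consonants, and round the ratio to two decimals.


Word: "yourself"
Vowels (a,e,i,o,u): 3
Consonants: 5
Ratio = 3/5
= 0.60


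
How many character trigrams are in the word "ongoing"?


Word: "ongoing" (length 7)
Number of 3-grams = length - 3 + 1 = 7 - 3 + 1
= 5


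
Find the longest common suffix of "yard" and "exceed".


Word 1: "yard"
Word 2: "exceed"
Comparing from end:
  Pos -1: 'd' == 'd'
  Pos -2: 'r' != 'e' (stop)
LCS = "d" (length 1)


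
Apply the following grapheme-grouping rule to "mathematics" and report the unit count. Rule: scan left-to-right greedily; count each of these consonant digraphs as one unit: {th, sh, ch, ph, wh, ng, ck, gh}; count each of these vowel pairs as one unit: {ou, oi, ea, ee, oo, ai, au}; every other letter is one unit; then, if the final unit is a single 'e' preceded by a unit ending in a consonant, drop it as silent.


Word: "mathematics" (11 letters)
Left-to-right scan:
  1. 'm' (letter)
  2. 'a' (letter)
  3. 'th' (digraph)
  4. 'e' (letter)
  5. 'm' (letter)
  6. 'a' (letter)
  7. 't' (letter)
  8. 'i' (letter)
  9. 'c' (letter)
  10. 's' (letter)
Units from scan: 10
Sound units = 10 units


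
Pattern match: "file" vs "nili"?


Pattern of "file": [0, 1, 2, 3]
Pattern of "nili": [0, 1, 2, 1]
Patterns do not match
Same pattern = No


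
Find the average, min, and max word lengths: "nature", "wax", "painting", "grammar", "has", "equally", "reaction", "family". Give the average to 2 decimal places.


Lengths: "nature"=6, "wax"=3, "painting"=8, "grammar"=7, "has"=3, "equally"=7, "reaction"=8, "family"=6
Sum = 48, Count = 8
Average = 48/8 = 6.00
= avg=6.00, min=3, max=8


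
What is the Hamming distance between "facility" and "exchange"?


Comparing character by character (same length = 8):
  Pos 0: 'f' vs 'e' !=
  Pos 1: 'a' vs 'x' !=
  Pos 2: 'c' vs 'c' =
  Pos 3: 'i' vs 'h' !=
  Pos 4: 'l' vs 'a' !=
  Pos 5: 'i' vs 'n' !=
  Pos 6: 't' vs 'g' !=
  Pos 7: 'y' vs 'e' !=
Hamming distance = 7


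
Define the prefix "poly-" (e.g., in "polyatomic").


Prefix: poly-
Example: polyatomic (poly- + atomic)
Meaning = many


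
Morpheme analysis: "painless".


Word: "painless"
Morphemes: pain | -less
Each morpheme carries meaning
= 2 morphemes


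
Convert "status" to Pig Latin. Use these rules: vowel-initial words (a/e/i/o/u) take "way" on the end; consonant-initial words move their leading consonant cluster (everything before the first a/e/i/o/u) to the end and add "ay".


Word: "status"
Starts with consonant(s) → move to end, add 'ay'
Consonant cluster: "st"
Pig Latin = "atusstay"


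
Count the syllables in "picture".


Word: "picture"
Syllable breakdown: pic | ture
Counting: 2 parts
= 2 syllables


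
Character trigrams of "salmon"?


Word: "salmon" (length 6)
Number of trigrams = 6 - 3 + 1 = 4
  Position 0: "sal"
  Position 1: "alm"
  Position 2: "lmo"
  Position 3: "mon"
Trigrams = "sal", "alm", "lmo", "mon"


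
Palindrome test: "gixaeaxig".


Word: "gixaeaxig"
Reversed: "gixaeaxig"
Forward == Backward? gixaeaxig == gixaeaxig
Palindrome = Yes


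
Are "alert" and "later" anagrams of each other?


Word 1: "alert" → sorted: aelrt
Word 2: "later" → sorted: aelrt
Same letters? aelrt == aelrt
Anagram = Yes


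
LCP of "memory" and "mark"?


Word 1: "memory"
Word 2: "mark"
Comparing from start:
  Pos 0: 'm' == 'm'
  Pos 1: 'e' != 'a' (stop)
LCP = "m" (length 1)


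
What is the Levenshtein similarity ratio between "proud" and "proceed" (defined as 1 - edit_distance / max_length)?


Word 1: "proud" (length 5)
Word 2: "proceed" (length 7)
One optimal edit sequence:
  1. keep 'p'
  2. keep 'r'
  3. keep 'o'
  4. insert 'c'  (+1)
  5. insert 'e'  (+1)
  6. substitute 'u' -> 'e'  (+1)
  7. keep 'd'
Edit distance = 3
Max length = max(5, 7) = 7
Similarity = 1 - 3/7
= 0.5714


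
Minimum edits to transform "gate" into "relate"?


Word 1: "gate" (length 4)
Word 2: "relate" (length 6)
One optimal edit sequence (insert/delete/substitute each cost 1):
  1. insert 'r'  (+1)
  2. insert 'e'  (+1)
  3. substitute 'g' -> 'l'  (+1)
  4. keep 'a'
  5. keep 't'
  6. keep 'e'
Total edit operations: 3
Edit distance = 3


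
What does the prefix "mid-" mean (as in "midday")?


Prefix: mid-
Example: midday = mid- + day
Meaning = middle


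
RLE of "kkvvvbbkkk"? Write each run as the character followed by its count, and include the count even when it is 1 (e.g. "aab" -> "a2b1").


String: "kkvvvbbkkk"
Scanning for consecutive runs:
  'k' x 2
  'v' x 3
  'b' x 2
  'k' x 3
RLE = "k2v3b2k3"


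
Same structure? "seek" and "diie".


Pattern of "seek": [0, 1, 1, 2]
Pattern of "diie": [0, 1, 1, 2]
Patterns match
Same pattern = Yes


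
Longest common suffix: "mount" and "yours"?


Word 1: "mount"
Word 2: "yours"
Comparing from end:
  Pos -1: 't' != 's' (stop)
LCS = "" (length 0)


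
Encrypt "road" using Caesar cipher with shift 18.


Word: "road"
Shift: 18
Each letter → (letter + shift) mod 26:
  'r' (17) + 18 = 9 → 'j'
  'o' (14) + 18 = 6 → 'g'
  'a' (0) + 18 = 18 → 's'
  'd' (3) + 18 = 21 → 'v'
Result = "jgsv"


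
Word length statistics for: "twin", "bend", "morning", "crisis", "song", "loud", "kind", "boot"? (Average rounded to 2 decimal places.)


Lengths: "twin"=4, "bend"=4, "morning"=7, "crisis"=6, "song"=4, "loud"=4, "kind"=4, "boot"=4
Sum = 37, Count = 8
Average = 37/8 = 4.63
= avg=4.63, min=4, max=7


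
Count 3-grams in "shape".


Word: "shape" (length 5)
Number of 3-grams = length - 3 + 1 = 5 - 3 + 1
= 3


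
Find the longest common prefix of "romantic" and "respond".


Word 1: "romantic"
Word 2: "respond"
Comparing from start:
  Pos 0: 'r' == 'r'
  Pos 1: 'o' != 'e' (stop)
LCP = "r" (length 1)


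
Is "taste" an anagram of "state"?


Word 1: "state" → sorted: aestt
Word 2: "taste" → sorted: aestt
Same letters? aestt == aestt
Anagram = Yes


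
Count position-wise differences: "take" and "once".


Comparing character by character (same length = 4):
  Pos 0: 't' vs 'o' !=
  Pos 1: 'a' vs 'n' !=
  Pos 2: 'k' vs 'c' !=
  Pos 3: 'e' vs 'e' =
Hamming distance = 3


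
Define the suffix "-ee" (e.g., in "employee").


Suffix: -ee
Example: employee (employ + -ee)
Meaning = one who receives


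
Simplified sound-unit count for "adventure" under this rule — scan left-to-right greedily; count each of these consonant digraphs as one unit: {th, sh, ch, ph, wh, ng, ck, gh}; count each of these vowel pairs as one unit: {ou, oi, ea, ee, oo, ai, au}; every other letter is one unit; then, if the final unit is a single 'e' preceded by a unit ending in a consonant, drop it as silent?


Word: "adventure" (9 letters)
Left-to-right scan:
  1. 'a' (letter)
  2. 'd' (letter)
  3. 'v' (letter)
  4. 'e' (letter)
  5. 'n' (letter)
  6. 't' (letter)
  7. 'u' (letter)
  8. 'r' (letter)
  9. 'e' (letter)
Units from scan: 9
Final unit is 'e' after a consonant -> drop as silent (-1)
Sound units = 8 units


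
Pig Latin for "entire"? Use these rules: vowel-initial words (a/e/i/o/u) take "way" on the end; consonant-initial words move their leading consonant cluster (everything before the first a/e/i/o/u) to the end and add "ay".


Word: "entire"
Starts with vowel → add 'way'
Pig Latin = "entireway"


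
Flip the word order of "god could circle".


Original: "god could circle"
Words (1..n): god | could | circle
Reversed (n..1): circle | could | god
Result = "circle could god"


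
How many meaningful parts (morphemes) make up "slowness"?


Word: "slowness"
Morphemes: slow | -ness
Each morpheme carries meaning
= 2 morphemes


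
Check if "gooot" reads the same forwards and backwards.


Word: "gooot"
Reversed: "tooog"
Forward == Backward? gooot != tooog
Palindrome = No


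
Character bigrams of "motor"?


Word: "motor" (length 5)
Number of bigrams = 5 - 2 + 1 = 4
  Position 0: "mo"
  Position 1: "ot"
  Position 2: "to"
  Position 3: "or"
Bigrams = "mo", "ot", "to", "or"


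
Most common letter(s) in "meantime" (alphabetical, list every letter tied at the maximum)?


Word: "meantime"
Letter counts:
  'a': 1
  'e': 2
  'i': 1
  'm': 2
  'n': 1
  't': 1
Maximum count = 2
Most frequent = 'e', 'm' (2 times each)


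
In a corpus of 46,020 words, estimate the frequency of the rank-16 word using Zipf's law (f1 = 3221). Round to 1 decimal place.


Zipf's law: f(r) = f(1) / r
f(1) = 3221
f(16) = 3221 / 16
= 201.3 occurrences


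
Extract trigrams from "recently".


Word: "recently" (length 8)
Number of trigrams = 8 - 3 + 1 = 6
  Position 0: "rec"
  Position 1: "ece"
  Position 2: "cen"
  Position 3: "ent"
  Position 4: "ntl"
  Position 5: "tly"
Trigrams = "rec", "ece", "cen", "ent", "ntl", "tly"


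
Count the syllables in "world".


Word: "world"
Syllable breakdown: world
Counting: 1 part
= 1 syllable


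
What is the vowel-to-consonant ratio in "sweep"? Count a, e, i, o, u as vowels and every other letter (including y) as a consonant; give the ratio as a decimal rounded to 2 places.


Word: "sweep"
Vowels (a,e,i,o,u): 2
Consonants: 3
Ratio = 2/3
= 0.67


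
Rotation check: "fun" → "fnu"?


Word: "fun", Candidate: "fnu"
Method: check if candidate is substring of word+word
"funfun" contains "fnu"? No
Is rotation = No


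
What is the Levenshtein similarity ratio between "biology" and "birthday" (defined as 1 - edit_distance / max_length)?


Word 1: "biology" (length 7)
Word 2: "birthday" (length 8)
One optimal edit sequence:
  1. keep 'b'
  2. keep 'i'
  3. insert 'r'  (+1)
  4. substitute 'o' -> 't'  (+1)
  5. substitute 'l' -> 'h'  (+1)
  6. substitute 'o' -> 'd'  (+1)
  7. substitute 'g' -> 'a'  (+1)
  8. keep 'y'
Edit distance = 5
Max length = max(7, 8) = 8
Similarity = 1 - 5/8
= 0.3750


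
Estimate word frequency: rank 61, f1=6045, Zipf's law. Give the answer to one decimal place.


Zipf's law: f(r) = f(1) / r
f(1) = 6045
f(61) = 6045 / 61
= 99.1 occurrences


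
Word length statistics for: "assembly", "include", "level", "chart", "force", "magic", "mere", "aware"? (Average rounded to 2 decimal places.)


Lengths: "assembly"=8, "include"=7, "level"=5, "chart"=5, "force"=5, "magic"=5, "mere"=4, "aware"=5
Sum = 44, Count = 8
Average = 44/8 = 5.50
= avg=5.50, min=4, max=8


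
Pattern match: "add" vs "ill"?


Pattern of "add": [0, 1, 1]
Pattern of "ill": [0, 1, 1]
Patterns match
Same pattern = Yes


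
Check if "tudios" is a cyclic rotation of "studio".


Word: "studio", Candidate: "tudios"
Method: check if candidate is substring of word+word
"studiostudio" contains "tudios"? Yes
Is rotation = Yes


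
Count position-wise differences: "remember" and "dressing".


Comparing character by character (same length = 8):
  Pos 0: 'r' vs 'd' !=
  Pos 1: 'e' vs 'r' !=
  Pos 2: 'm' vs 'e' !=
  Pos 3: 'e' vs 's' !=
  Pos 4: 'm' vs 's' !=
  Pos 5: 'b' vs 'i' !=
  Pos 6: 'e' vs 'n' !=
  Pos 7: 'r' vs 'g' !=
Hamming distance = 8


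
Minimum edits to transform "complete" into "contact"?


Word 1: "complete" (length 8)
Word 2: "contact" (length 7)
One optimal edit sequence (insert/delete/substitute each cost 1):
  1. keep 'c'
  2. keep 'o'
  3. substitute 'm' -> 'n'  (+1)
  4. substitute 'p' -> 't'  (+1)
  5. substitute 'l' -> 'a'  (+1)
  6. substitute 'e' -> 'c'  (+1)
  7. keep 't'
  8. delete 'e'  (+1)
Total edit operations: 5
Edit distance = 5


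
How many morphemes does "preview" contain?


Word: "preview"
Morphemes: pre- + view
Each morpheme carries meaning
= 2 morphemes


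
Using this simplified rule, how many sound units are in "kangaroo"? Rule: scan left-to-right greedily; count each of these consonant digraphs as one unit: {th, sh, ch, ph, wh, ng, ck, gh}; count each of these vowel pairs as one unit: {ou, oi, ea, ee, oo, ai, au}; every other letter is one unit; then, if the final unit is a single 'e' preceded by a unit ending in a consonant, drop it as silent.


Word: "kangaroo" (8 letters)
Left-to-right scan:
  [1] 'k' (letter)
  [2] 'a' (letter)
  [3] 'ng' (digraph)
  [4] 'a' (letter)
  [5] 'r' (letter)
  [6] 'oo' (vowel-pair)
Units from scan: 6
Sound units = 6 units


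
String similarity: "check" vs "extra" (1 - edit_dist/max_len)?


Word 1: "check" (length 5)
Word 2: "extra" (length 5)
One optimal edit sequence:
  1. substitute 'c' -> 'e'  (+1)
  2. substitute 'h' -> 'x'  (+1)
  3. substitute 'e' -> 't'  (+1)
  4. substitute 'c' -> 'r'  (+1)
  5. substitute 'k' -> 'a'  (+1)
Edit distance = 5
Max length = max(5, 5) = 5
Similarity = 1 - 5/5
= 0.0000
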